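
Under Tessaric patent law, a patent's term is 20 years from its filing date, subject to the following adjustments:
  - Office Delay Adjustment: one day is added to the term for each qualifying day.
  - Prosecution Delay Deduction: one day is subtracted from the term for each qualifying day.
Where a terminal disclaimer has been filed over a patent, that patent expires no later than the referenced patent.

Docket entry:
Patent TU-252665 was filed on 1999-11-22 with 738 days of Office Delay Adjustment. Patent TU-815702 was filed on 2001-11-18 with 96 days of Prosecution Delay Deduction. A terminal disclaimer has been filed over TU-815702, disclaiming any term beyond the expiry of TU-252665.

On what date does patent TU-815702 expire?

Natural term of TU-815702:
  Base: filing + 20 years → 18 November 2021.
  Prosecution Delay Deduction: −96 days → 14 August 2021.
Expiry of referenced patent TU-252665:
  Base: filing + 20 years → 22 November 2019.
  Office Delay Adjustment: +738 days → 29 November 2021.
Terminal disclaimer: TU-815702 expires on the earlier of 14 August 2021 and 29 November 2021.

2021-08-14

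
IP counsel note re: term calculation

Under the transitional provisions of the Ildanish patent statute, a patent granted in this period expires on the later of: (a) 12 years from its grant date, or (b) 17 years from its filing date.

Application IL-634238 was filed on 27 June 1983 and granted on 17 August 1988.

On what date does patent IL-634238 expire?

2000-08-17

(a) grant + 12 years → 17 August 2000.
(b) filing + 17 years → 27 June 2000.
Later of the two: 17 August 2000.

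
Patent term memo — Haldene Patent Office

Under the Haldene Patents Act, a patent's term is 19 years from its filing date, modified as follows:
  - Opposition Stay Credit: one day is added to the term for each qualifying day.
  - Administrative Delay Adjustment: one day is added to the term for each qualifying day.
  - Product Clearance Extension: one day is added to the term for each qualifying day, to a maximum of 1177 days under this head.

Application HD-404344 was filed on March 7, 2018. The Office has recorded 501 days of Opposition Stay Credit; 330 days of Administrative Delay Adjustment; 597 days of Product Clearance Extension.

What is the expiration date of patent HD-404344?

Base term: filing date + 19 years → 7 March 2037.
Opposition Stay Credit: +501 days → 21 July 2038.
Administrative Delay Adjustment: +330 days → 16 June 2039.
Product Clearance Extension: 597 days (within the 1177-day cap) → +597 days → 2 February 2041.

2041-02-02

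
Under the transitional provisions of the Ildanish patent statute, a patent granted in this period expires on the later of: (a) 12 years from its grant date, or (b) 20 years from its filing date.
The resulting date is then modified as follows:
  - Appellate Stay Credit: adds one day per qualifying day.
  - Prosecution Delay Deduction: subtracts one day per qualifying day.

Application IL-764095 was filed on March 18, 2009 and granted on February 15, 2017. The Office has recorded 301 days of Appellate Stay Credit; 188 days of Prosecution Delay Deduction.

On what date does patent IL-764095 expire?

2029-07-09

(a) grant + 12 years → 15 February 2029.
(b) filing + 20 years → 18 March 2029.
Later of the two: 18 March 2029.
Appellate Stay Credit: +301 days → 13 January 2030.
Prosecution Delay Deduction: −188 days → 9 July 2029.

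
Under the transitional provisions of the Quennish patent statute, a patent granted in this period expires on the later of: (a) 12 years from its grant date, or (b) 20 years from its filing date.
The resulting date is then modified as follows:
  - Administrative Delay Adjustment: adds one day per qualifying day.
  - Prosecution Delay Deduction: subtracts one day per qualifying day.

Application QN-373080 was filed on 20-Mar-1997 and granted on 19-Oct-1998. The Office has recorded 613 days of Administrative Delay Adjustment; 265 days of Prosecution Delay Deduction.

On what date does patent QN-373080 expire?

2018-03-03

(a) grant + 12 years → 19 October 2010.
(b) filing + 20 years → 20 March 2017.
Later of the two: 20 March 2017.
Administrative Delay Adjustment: +613 days → 23 November 2018.
Prosecution Delay Deduction: −265 days → 3 March 2018.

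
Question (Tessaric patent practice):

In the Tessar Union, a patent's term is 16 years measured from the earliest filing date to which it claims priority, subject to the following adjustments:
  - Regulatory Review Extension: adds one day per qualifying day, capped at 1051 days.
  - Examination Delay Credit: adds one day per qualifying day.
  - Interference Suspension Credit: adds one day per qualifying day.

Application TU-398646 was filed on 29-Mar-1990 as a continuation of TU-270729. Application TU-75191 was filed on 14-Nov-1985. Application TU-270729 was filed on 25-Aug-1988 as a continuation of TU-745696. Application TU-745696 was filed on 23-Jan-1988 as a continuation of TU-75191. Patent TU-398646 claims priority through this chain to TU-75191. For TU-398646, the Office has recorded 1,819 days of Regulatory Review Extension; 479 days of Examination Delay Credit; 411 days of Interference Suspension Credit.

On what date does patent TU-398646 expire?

March 9, 2007

Earliest priority filing: 14 November 1985.
Base term: 14 November 1985 + 16 years → 14 November 2001.
Regulatory Review Extension: 1819 days claimed exceeds the 1051-day cap, so +1051 days → 30 September 2004.
Examination Delay Credit: +479 days → 22 January 2006.
Interference Suspension Credit: +411 days → 9 March 2007.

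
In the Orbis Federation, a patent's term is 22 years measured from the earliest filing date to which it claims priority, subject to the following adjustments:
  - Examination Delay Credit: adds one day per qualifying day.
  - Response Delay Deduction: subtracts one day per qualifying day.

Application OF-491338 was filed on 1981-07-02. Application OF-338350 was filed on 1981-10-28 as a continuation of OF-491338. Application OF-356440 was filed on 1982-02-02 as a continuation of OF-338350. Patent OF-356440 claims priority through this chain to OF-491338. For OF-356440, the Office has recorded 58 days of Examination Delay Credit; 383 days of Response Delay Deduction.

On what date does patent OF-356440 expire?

August 11, 2002

Earliest priority filing: 2 July 1981.
Base term: 2 July 1981 + 22 years → 2 July 2003.
Examination Delay Credit: +58 days → 29 August 2003.
Response Delay Deduction: −383 days → 11 August 2002.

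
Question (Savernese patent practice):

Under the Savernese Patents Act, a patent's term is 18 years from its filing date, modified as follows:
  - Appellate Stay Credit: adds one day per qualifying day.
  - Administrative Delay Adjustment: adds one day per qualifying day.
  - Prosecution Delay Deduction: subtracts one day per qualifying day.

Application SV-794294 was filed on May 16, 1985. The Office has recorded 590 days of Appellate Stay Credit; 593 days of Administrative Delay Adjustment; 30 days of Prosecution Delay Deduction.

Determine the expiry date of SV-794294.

2006-07-12

Base term: filing date + 18 years → 16 May 2003.
Appellate Stay Credit: +590 days → 26 December 2004.
Administrative Delay Adjustment: +593 days → 11 August 2006.
Prosecution Delay Deduction: −30 days → 12 July 2006.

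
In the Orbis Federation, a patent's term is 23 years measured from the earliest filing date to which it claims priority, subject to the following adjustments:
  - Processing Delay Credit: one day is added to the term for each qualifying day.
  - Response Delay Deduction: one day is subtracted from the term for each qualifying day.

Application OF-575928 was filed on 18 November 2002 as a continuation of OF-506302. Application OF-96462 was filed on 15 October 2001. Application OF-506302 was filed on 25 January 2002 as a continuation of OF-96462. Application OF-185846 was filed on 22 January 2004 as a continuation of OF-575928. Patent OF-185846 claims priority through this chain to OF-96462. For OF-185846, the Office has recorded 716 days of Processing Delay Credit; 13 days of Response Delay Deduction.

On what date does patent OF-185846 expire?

Earliest priority filing: 15 October 2001.
Base term: 15 October 2001 + 23 years → 15 October 2024.
Processing Delay Credit: +716 days → 1 October 2026.
Response Delay Deduction: −13 days → 18 September 2026.

September 18, 2026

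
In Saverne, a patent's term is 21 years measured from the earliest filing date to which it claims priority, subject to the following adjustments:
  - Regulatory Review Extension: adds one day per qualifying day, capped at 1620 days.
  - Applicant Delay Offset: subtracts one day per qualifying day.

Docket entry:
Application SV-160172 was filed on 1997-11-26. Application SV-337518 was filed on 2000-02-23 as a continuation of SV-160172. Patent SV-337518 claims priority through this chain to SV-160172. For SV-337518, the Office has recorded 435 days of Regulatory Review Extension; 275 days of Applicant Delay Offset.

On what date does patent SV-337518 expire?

2019-05-05

Earliest priority filing: 26 November 1997.
Base term: 26 November 1997 + 21 years → 26 November 2018.
Regulatory Review Extension: 435 days (within the 1620-day cap) → +435 days → 4 February 2020.
Applicant Delay Offset: −275 days → 5 May 2019.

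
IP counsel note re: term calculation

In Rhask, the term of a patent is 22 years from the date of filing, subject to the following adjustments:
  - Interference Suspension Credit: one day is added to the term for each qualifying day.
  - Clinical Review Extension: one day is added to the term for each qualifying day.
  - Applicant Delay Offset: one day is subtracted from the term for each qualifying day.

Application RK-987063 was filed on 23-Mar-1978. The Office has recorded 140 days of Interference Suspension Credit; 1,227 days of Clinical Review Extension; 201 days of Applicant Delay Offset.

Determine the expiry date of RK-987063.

June 2, 2003

Base term: filing date + 22 years → 23 March 2000.
Interference Suspension Credit: +140 days → 10 August 2000.
Clinical Review Extension: +1227 days → 20 December 2003.
Applicant Delay Offset: −201 days → 2 June 2003.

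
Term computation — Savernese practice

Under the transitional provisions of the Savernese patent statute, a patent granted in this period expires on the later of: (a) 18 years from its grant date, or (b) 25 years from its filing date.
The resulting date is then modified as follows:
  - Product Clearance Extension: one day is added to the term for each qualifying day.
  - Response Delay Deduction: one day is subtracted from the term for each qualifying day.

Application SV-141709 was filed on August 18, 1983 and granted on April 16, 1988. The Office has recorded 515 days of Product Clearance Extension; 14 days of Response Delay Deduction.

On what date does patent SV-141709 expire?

(a) grant + 18 years → 16 April 2006.
(b) filing + 25 years → 18 August 2008.
Later of the two: 18 August 2008.
Product Clearance Extension: +515 days → 15 January 2010.
Response Delay Deduction: −14 days → 1 January 2010.

January 1, 2010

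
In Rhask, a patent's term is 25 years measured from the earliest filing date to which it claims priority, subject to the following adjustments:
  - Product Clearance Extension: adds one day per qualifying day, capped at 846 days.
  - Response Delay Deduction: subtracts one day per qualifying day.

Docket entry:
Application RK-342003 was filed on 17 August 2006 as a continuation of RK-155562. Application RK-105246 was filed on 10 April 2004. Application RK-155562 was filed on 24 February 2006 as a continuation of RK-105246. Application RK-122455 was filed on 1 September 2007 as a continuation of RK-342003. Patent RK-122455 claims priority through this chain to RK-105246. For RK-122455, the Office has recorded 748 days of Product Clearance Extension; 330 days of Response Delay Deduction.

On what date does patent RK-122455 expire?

Earliest priority filing: 10 April 2004.
Base term: 10 April 2004 + 25 years → 10 April 2029.
Product Clearance Extension: 748 days (within the 846-day cap) → +748 days → 28 April 2031.
Response Delay Deduction: −330 days → 2 June 2030.

June 2, 2030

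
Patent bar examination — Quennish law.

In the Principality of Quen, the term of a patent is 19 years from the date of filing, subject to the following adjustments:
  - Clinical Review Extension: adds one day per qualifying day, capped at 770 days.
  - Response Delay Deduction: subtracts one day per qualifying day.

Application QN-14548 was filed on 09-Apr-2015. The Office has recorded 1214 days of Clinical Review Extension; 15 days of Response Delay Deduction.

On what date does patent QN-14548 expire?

2036-05-03

Base term: filing date + 19 years → 9 April 2034.
Clinical Review Extension: 1214 days claimed exceeds the 770-day cap, so +770 days → 18 May 2036.
Response Delay Deduction: −15 days → 3 May 2036.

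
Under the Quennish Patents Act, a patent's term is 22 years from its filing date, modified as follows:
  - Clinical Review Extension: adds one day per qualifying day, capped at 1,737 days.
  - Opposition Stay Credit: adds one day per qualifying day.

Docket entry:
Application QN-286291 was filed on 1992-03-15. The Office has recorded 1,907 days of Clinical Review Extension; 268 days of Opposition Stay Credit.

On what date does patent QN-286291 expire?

Base term: filing date + 22 years → 15 March 2014.
Clinical Review Extension: 1907 days claimed exceeds the 1737-day cap, so +1737 days → 16 December 2018.
Opposition Stay Credit: +268 days → 10 September 2019.

September 10, 2019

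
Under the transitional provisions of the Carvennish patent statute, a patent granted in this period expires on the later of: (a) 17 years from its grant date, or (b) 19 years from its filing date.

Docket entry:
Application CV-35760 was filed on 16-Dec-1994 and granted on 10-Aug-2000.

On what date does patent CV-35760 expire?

August 10, 2017

(a) grant + 17 years → 10 August 2017.
(b) filing + 19 years → 16 December 2013.
Later of the two: 10 August 2017.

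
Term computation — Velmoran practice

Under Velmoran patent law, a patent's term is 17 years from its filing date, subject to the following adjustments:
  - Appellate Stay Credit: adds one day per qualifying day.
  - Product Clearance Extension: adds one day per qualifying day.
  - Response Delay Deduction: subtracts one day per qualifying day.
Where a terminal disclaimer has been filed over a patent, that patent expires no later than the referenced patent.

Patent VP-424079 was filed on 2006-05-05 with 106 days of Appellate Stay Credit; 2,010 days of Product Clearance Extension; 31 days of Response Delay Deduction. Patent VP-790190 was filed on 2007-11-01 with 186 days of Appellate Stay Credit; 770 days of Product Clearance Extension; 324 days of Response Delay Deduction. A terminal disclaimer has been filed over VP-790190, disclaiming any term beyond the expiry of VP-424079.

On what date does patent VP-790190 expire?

Natural term of VP-790190:
  Base: filing + 17 years → 1 November 2024.
  Appellate Stay Credit: +186 days → 6 May 2025.
  Product Clearance Extension: +770 days → 15 June 2027.
  Response Delay Deduction: −324 days → 26 July 2026.
Expiry of referenced patent VP-424079:
  Base: filing + 17 years → 5 May 2023.
  Appellate Stay Credit: +106 days → 19 August 2023.
  Product Clearance Extension: +2010 days → 18 February 2029.
  Response Delay Deduction: −31 days → 18 January 2029.
Terminal disclaimer: VP-790190 expires on the earlier of 26 July 2026 and 18 January 2029.

July 26, 2026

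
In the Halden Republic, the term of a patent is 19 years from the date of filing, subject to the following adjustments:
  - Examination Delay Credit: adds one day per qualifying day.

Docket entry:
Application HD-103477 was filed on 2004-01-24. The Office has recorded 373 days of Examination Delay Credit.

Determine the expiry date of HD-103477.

2024-02-01

Base term: filing date + 19 years → 24 January 2023.
Examination Delay Credit: +373 days → 1 February 2024.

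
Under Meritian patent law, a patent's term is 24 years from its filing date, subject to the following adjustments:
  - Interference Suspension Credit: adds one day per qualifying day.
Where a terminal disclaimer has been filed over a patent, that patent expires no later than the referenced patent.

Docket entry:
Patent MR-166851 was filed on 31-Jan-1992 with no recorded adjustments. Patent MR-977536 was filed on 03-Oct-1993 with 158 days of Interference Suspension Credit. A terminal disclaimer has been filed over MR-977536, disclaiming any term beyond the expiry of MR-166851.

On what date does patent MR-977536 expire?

2016-01-31

Natural term of MR-977536:
  Base: filing + 24 years → 3 October 2017.
  Interference Suspension Credit: +158 days → 10 March 2018.
Expiry of referenced patent MR-166851:
  Base: filing + 24 years → 31 January 2016.
Terminal disclaimer: MR-977536 expires on the earlier of 10 March 2018 and 31 January 2016.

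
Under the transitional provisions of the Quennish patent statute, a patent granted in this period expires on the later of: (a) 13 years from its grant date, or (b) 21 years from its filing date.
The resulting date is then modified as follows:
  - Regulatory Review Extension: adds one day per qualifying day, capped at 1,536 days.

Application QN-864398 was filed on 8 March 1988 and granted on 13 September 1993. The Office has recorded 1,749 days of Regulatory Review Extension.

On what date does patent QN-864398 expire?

(a) grant + 13 years → 13 September 2006.
(b) filing + 21 years → 8 March 2009.
Later of the two: 8 March 2009.
Regulatory Review Extension: 1749 days claimed exceeds the 1536-day cap, so +1536 days → 22 May 2013.

May 22, 2013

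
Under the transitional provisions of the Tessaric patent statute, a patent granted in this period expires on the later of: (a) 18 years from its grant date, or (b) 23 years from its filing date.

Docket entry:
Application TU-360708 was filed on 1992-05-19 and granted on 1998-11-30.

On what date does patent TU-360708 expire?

November 30, 2016

(a) grant + 18 years → 30 November 2016.
(b) filing + 23 years → 19 May 2015.
Later of the two: 30 November 2016.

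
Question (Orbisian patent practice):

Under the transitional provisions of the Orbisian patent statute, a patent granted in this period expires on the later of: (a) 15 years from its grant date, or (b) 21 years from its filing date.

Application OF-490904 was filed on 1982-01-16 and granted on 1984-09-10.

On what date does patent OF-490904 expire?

(a) grant + 15 years → 10 September 1999.
(b) filing + 21 years → 16 January 2003.
Later of the two: 16 January 2003.

January 16, 2003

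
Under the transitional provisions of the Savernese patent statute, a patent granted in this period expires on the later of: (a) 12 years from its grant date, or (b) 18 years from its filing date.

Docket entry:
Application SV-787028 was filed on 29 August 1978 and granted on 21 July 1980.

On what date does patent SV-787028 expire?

August 29, 1996

(a) grant + 12 years → 21 July 1992.
(b) filing + 18 years → 29 August 1996.
Later of the two: 29 August 1996.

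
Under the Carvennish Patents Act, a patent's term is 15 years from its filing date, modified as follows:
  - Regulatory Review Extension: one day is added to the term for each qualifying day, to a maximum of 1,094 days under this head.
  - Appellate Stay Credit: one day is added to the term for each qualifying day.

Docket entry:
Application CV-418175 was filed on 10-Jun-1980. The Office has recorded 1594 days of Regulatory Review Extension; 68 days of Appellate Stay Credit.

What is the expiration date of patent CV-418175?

August 15, 1998

Base term: filing date + 15 years → 10 June 1995.
Regulatory Review Extension: 1594 days claimed exceeds the 1094-day cap, so +1094 days → 8 June 1998.
Appellate Stay Credit: +68 days → 15 August 1998.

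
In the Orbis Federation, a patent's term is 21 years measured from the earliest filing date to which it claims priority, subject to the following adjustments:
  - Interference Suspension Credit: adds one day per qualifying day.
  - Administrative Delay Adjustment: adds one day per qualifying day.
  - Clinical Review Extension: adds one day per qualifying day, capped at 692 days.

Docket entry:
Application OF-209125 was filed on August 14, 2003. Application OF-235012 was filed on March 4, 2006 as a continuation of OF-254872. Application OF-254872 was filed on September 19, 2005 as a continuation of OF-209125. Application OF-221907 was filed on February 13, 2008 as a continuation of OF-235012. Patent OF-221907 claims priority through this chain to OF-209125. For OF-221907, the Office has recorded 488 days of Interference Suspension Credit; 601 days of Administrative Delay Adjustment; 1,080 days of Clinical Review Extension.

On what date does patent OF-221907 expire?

2029-06-30

Earliest priority filing: 14 August 2003.
Base term: 14 August 2003 + 21 years → 14 August 2024.
Interference Suspension Credit: +488 days → 15 December 2025.
Administrative Delay Adjustment: +601 days → 8 August 2027.
Clinical Review Extension: 1080 days claimed exceeds the 692-day cap, so +692 days → 30 June 2029.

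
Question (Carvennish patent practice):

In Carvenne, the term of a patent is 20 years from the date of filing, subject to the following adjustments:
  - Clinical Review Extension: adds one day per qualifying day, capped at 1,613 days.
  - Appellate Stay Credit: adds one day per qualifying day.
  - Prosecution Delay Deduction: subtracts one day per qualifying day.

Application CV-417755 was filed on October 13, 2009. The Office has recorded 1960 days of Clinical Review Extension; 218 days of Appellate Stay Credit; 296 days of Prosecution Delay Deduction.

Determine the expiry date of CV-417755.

December 26, 2033

Base term: filing date + 20 years → 13 October 2029.
Clinical Review Extension: 1960 days claimed exceeds the 1613-day cap, so +1613 days → 14 March 2034.
Appellate Stay Credit: +218 days → 18 October 2034.
Prosecution Delay Deduction: −296 days → 26 December 2033.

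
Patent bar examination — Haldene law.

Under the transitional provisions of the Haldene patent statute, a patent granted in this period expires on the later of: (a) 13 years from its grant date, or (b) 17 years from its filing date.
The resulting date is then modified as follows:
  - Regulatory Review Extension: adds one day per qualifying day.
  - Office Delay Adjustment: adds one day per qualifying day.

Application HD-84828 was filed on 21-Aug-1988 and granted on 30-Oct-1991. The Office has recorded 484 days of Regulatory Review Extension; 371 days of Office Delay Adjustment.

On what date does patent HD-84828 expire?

(a) grant + 13 years → 30 October 2004.
(b) filing + 17 years → 21 August 2005.
Later of the two: 21 August 2005.
Regulatory Review Extension: +484 days → 18 December 2006.
Office Delay Adjustment: +371 days → 24 December 2007.

December 24, 2007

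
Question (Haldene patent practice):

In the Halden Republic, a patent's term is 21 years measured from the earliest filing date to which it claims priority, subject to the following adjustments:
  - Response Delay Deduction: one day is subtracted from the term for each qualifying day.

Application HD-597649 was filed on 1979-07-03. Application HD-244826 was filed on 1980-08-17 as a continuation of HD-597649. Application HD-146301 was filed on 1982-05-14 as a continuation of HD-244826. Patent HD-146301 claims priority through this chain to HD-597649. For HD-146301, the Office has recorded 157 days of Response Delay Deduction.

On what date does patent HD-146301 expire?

January 28, 2000

Earliest priority filing: 3 July 1979.
Base term: 3 July 1979 + 21 years → 3 July 2000.
Response Delay Deduction: −157 days → 28 January 2000.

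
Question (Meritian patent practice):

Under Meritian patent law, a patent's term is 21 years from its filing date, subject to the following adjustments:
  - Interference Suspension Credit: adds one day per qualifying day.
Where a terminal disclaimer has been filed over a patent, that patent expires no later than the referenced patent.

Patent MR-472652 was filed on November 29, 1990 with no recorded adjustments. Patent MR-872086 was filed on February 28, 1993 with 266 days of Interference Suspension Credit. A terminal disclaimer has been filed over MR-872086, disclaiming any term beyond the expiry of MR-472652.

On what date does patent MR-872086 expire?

Natural term of MR-872086:
  Base: filing + 21 years → 28 February 2014.
  Interference Suspension Credit: +266 days → 21 November 2014.
Expiry of referenced patent MR-472652:
  Base: filing + 21 years → 29 November 2011.
Terminal disclaimer: MR-872086 expires on the earlier of 21 November 2014 and 29 November 2011.

November 29, 2011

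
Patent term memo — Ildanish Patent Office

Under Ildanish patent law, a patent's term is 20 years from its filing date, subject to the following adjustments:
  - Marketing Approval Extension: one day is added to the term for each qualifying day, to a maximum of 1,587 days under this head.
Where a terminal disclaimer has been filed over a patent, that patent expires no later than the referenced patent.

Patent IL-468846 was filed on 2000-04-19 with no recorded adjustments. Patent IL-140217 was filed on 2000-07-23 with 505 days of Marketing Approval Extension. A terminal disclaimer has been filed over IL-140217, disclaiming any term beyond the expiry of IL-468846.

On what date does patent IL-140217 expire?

2020-04-19

Natural term of IL-140217:
  Base: filing + 20 years → 23 July 2020.
  Marketing Approval Extension: 505 days (within the 1587-day cap) → +505 days → 10 December 2021.
Expiry of referenced patent IL-468846:
  Base: filing + 20 years → 19 April 2020.
Terminal disclaimer: IL-140217 expires on the earlier of 10 December 2021 and 19 April 2020.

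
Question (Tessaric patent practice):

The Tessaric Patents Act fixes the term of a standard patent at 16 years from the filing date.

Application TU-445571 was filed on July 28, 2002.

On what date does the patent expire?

Filing date + 16 years → 28 July 2018.

2018-07-28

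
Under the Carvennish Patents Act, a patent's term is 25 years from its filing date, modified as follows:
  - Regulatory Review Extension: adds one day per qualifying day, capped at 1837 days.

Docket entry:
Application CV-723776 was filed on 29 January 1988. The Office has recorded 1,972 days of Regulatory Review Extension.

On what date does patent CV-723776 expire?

February 9, 2018

Base term: filing date + 25 years → 29 January 2013.
Regulatory Review Extension: 1972 days claimed exceeds the 1837-day cap, so +1837 days → 9 February 2018.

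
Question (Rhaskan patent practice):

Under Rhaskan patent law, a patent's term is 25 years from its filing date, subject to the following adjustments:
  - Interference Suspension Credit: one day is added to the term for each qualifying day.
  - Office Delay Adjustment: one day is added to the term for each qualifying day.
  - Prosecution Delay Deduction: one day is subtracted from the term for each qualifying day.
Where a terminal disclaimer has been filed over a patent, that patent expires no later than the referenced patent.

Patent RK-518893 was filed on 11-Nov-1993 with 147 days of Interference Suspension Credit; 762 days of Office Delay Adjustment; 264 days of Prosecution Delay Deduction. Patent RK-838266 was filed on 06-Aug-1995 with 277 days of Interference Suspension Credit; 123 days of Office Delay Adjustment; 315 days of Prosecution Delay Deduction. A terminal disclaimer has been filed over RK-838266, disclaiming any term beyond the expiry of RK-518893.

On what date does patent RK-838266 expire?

Natural term of RK-838266:
  Base: filing + 25 years → 6 August 2020.
  Interference Suspension Credit: +277 days → 10 May 2021.
  Office Delay Adjustment: +123 days → 10 September 2021.
  Prosecution Delay Deduction: −315 days → 30 October 2020.
Expiry of referenced patent RK-518893:
  Base: filing + 25 years → 11 November 2018.
  Interference Suspension Credit: +147 days → 7 April 2019.
  Office Delay Adjustment: +762 days → 8 May 2021.
  Prosecution Delay Deduction: −264 days → 17 August 2020.
Terminal disclaimer: RK-838266 expires on the earlier of 30 October 2020 and 17 August 2020.

August 17, 2020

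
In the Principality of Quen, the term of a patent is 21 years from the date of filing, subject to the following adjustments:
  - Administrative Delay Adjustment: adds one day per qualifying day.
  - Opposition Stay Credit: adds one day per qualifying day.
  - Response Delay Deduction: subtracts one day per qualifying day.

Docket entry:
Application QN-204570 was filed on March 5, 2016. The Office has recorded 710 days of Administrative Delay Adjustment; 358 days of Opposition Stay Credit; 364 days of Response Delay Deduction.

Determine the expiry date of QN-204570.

Base term: filing date + 21 years → 5 March 2037.
Administrative Delay Adjustment: +710 days → 13 February 2039.
Opposition Stay Credit: +358 days → 6 February 2040.
Response Delay Deduction: −364 days → 7 February 2039.

February 7, 2039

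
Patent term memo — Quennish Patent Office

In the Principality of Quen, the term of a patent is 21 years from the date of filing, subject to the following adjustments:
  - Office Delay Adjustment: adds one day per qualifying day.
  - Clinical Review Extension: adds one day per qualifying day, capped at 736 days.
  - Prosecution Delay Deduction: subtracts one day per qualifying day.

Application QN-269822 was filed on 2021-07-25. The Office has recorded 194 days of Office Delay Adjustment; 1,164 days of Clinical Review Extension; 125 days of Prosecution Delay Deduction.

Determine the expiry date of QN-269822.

Base term: filing date + 21 years → 25 July 2042.
Office Delay Adjustment: +194 days → 4 February 2043.
Clinical Review Extension: 1164 days claimed exceeds the 736-day cap, so +736 days → 9 February 2045.
Prosecution Delay Deduction: −125 days → 7 October 2044.

2044-10-07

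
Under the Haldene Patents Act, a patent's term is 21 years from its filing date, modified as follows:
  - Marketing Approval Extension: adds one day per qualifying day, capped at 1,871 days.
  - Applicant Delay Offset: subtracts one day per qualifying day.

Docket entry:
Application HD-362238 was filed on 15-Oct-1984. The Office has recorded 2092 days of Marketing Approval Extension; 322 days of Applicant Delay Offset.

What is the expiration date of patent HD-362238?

January 11, 2010

Base term: filing date + 21 years → 15 October 2005.
Marketing Approval Extension: 2092 days claimed exceeds the 1871-day cap, so +1871 days → 29 November 2010.
Applicant Delay Offset: −322 days → 11 January 2010.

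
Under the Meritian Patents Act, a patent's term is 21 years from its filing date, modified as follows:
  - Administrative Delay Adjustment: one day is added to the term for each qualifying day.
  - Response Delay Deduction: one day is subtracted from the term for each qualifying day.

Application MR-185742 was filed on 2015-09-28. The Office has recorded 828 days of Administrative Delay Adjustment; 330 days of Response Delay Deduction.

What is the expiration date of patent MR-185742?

Base term: filing date + 21 years → 28 September 2036.
Administrative Delay Adjustment: +828 days → 4 January 2039.
Response Delay Deduction: −330 days → 8 February 2038.

February 8, 2038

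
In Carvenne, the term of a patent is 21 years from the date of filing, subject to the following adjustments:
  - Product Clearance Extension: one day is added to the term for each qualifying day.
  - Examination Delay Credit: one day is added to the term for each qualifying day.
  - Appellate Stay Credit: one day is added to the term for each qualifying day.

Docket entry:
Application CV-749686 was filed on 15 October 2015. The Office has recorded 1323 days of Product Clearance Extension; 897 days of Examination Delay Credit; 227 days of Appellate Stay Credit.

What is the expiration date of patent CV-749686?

2043-06-28

Base term: filing date + 21 years → 15 October 2036.
Product Clearance Extension: +1323 days → 30 May 2040.
Examination Delay Credit: +897 days → 13 November 2042.
Appellate Stay Credit: +227 days → 28 June 2043.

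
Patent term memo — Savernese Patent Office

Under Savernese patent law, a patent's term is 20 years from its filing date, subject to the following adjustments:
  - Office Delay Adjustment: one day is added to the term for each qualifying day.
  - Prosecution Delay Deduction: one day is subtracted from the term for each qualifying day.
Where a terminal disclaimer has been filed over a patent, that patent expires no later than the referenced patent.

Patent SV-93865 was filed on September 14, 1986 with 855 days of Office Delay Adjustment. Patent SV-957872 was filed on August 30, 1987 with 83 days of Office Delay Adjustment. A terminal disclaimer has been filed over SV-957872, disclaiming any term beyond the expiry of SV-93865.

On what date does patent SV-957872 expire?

November 21, 2007

Natural term of SV-957872:
  Base: filing + 20 years → 30 August 2007.
  Office Delay Adjustment: +83 days → 21 November 2007.
Expiry of referenced patent SV-93865:
  Base: filing + 20 years → 14 September 2006.
  Office Delay Adjustment: +855 days → 16 January 2009.
Terminal disclaimer: SV-957872 expires on the earlier of 21 November 2007 and 16 January 2009.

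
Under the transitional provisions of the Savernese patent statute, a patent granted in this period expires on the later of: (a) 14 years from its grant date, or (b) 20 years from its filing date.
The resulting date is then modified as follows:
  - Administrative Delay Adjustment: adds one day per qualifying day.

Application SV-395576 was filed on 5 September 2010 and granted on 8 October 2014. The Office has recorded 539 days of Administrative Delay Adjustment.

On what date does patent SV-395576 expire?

(a) grant + 14 years → 8 October 2028.
(b) filing + 20 years → 5 September 2030.
Later of the two: 5 September 2030.
Administrative Delay Adjustment: +539 days → 26 February 2032.

2032-02-26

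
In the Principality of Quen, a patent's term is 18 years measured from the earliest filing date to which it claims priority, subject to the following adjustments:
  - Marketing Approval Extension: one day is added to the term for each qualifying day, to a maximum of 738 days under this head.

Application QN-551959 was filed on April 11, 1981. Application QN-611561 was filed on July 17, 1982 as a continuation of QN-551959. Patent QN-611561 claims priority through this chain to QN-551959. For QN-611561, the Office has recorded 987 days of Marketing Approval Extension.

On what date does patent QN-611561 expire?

April 18, 2001

Earliest priority filing: 11 April 1981.
Base term: 11 April 1981 + 18 years → 11 April 1999.
Marketing Approval Extension: 987 days claimed exceeds the 738-day cap, so +738 days → 18 April 2001.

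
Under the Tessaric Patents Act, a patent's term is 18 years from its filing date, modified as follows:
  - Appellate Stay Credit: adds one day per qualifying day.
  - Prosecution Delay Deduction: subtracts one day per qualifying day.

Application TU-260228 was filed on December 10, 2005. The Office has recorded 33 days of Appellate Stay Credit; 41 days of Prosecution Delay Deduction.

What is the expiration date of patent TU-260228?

Base term: filing date + 18 years → 10 December 2023.
Appellate Stay Credit: +33 days → 12 January 2024.
Prosecution Delay Deduction: −41 days → 2 December 2023.

December 2, 2023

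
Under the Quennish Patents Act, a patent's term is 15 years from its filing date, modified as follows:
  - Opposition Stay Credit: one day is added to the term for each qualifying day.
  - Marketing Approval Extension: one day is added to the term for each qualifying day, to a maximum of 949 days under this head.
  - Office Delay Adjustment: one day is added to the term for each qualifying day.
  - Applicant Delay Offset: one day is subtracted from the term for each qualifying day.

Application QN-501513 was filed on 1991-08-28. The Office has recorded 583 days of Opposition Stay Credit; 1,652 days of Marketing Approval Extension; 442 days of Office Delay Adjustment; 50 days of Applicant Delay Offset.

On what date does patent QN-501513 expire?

2011-12-04

Base term: filing date + 15 years → 28 August 2006.
Opposition Stay Credit: +583 days → 2 April 2008.
Marketing Approval Extension: 1652 days claimed exceeds the 949-day cap, so +949 days → 7 November 2010.
Office Delay Adjustment: +442 days → 23 January 2012.
Applicant Delay Offset: −50 days → 4 December 2011.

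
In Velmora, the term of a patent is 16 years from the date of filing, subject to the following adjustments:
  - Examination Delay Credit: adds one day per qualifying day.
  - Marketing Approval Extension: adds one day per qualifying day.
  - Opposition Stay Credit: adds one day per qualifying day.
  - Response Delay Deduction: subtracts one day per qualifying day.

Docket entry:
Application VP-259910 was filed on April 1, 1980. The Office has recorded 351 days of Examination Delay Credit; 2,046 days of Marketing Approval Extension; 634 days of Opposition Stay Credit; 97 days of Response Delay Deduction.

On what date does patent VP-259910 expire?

April 13, 2004

Base term: filing date + 16 years → 1 April 1996.
Examination Delay Credit: +351 days → 18 March 1997.
Marketing Approval Extension: +2046 days → 24 October 2002.
Opposition Stay Credit: +634 days → 19 July 2004.
Response Delay Deduction: −97 days → 13 April 2004.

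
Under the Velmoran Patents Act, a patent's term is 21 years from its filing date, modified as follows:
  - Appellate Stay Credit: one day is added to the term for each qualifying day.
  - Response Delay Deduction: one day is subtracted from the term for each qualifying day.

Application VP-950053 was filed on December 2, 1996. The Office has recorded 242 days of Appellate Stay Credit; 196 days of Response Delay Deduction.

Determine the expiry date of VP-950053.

Base term: filing date + 21 years → 2 December 2017.
Appellate Stay Credit: +242 days → 1 August 2018.
Response Delay Deduction: −196 days → 17 January 2018.

2018-01-17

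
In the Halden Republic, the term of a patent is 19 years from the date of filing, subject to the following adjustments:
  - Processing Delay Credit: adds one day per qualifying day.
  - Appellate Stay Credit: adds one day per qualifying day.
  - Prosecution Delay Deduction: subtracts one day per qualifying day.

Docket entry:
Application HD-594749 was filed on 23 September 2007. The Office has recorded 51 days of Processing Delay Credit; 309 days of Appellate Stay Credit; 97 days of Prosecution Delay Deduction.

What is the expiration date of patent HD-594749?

June 13, 2027

Base term: filing date + 19 years → 23 September 2026.
Processing Delay Credit: +51 days → 13 November 2026.
Appellate Stay Credit: +309 days → 18 September 2027.
Prosecution Delay Deduction: −97 days → 13 June 2027.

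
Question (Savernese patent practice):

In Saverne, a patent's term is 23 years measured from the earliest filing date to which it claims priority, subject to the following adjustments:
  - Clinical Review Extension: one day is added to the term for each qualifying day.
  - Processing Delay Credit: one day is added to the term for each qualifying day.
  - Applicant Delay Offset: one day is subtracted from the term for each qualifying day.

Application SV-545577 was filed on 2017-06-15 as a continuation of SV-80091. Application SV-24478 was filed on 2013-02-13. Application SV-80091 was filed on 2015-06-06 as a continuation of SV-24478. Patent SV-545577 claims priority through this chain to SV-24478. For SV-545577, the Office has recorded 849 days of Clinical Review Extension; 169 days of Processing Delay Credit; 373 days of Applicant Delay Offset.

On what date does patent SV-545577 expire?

2037-11-19

Earliest priority filing: 13 February 2013.
Base term: 13 February 2013 + 23 years → 13 February 2036.
Clinical Review Extension: +849 days → 11 June 2038.
Processing Delay Credit: +169 days → 27 November 2038.
Applicant Delay Offset: −373 days → 19 November 2037.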